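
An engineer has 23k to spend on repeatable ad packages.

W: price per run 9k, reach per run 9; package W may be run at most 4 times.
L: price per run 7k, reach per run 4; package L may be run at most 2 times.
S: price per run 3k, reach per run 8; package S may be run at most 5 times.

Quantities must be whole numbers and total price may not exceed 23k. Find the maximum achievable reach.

44

S has the best ratio (8/3); taking only S gives at most 5×8 = 40 (stopped by the supply cap of 5).
Mixing does better — 1×L and 5×S: price 22 ≤ 23, reach 1·4 + 5·8 = 44.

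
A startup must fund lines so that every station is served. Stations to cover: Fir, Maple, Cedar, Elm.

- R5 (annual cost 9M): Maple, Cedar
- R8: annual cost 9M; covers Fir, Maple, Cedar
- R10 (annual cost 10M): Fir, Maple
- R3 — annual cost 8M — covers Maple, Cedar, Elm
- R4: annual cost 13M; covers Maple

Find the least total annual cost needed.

Choose R8 and R3: together they cover Fir, Maple, Cedar, Elm — every station.
Total annual cost: 9 + 8 = 17.

17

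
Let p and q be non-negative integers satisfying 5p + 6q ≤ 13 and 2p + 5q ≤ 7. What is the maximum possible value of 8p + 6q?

16

(p,q)=(2,0): 5·2+6·0=10≤13, 2·2+5·0=4≤7, objective 16.
(p,q)=(1,1): 5·1+6·1=11≤13, 2·1+5·1=7≤7, objective 14.
(p,q)=(1,0): 5·1+6·0=5≤13, 2·1+5·0=2≤7, objective 8.
Maximum is 16 at (p,q)=(2,0).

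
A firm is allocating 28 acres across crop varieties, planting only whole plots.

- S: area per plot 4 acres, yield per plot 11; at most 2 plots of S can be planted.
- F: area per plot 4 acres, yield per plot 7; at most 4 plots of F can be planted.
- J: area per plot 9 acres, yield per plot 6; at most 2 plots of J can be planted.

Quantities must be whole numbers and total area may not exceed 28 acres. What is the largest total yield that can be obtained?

2×S and 4×F: area 24 ≤ 28, yield 2·11 + 4·7 = 50.
2×S and 3×F: area 20 ≤ 28, yield 2·11 + 3·7 = 43.
Best is 50.

50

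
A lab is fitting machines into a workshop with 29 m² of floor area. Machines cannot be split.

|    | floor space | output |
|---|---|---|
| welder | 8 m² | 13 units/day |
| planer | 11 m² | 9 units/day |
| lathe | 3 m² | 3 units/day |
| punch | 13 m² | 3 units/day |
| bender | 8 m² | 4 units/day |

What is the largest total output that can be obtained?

26

Take welder, planer, and bender: floor space 8 + 11 + 8 = 27 ≤ 29, output 13 + 9 + 4 = 26.
No other feasible combination does better.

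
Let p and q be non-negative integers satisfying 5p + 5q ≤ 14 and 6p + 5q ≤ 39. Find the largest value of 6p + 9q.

18

The continuous relaxation peaks at (0, 2.8) with value 25.20; rounding to a feasible lattice point costs some objective.
(p,q)=(0,2): 5·0+5·2=10≤14, 6·0+5·2=10≤39, objective 18.
(p,q)=(1,1): 5·1+5·1=10≤14, 6·1+5·1=11≤39, objective 15.
(p,q)=(0,1): 5·0+5·1=5≤14, 6·0+5·1=5≤39, objective 9.
The best lattice point is (0,2), giving 18.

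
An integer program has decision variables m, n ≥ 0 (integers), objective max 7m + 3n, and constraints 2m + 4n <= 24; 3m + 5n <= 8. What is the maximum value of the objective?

14

Relaxing integrality, the LP optimum is 18.67 at (m,n) = (2.67, 0), which is not an integer point.
(m,n)=(2,0): 2·2+4·0=4≤24, 3·2+5·0=6≤8, objective 14.
(m,n)=(1,1): 2·1+4·1=6≤24, 3·1+5·1=8≤8, objective 10.
(m,n)=(1,0): 2·1+4·0=2≤24, 3·1+5·0=3≤8, objective 7.
Maximum is 14 at (m,n)=(2,0).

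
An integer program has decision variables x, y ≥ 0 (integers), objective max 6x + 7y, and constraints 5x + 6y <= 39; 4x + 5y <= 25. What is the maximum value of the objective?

Relaxing integrality, the LP optimum is 37.50 at (x,y) = (6.25, 0), which is not an integer point.
(x,y)=(5,1) is feasible, giving 37.
(x,y)=(6,0) is feasible, giving 36.
(x,y)=(4,1) is feasible, giving 31.
(x,y)=(5,0) is feasible, giving 30.
The best lattice point is (5,1), giving 37.

37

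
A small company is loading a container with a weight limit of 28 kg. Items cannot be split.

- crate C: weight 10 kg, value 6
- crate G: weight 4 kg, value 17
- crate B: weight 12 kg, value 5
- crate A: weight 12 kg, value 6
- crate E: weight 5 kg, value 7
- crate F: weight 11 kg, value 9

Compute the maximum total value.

Take crate G, crate E, and crate F: weight 4 + 5 + 11 = 20 ≤ 28, value 17 + 7 + 9 = 33.
No other feasible combination does better.

33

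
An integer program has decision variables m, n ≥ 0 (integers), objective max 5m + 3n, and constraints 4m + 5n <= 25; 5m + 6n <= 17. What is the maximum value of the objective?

(m,n)=(3,0) is feasible, giving 15.
(m,n)=(2,1) is feasible, giving 13.
(m,n)=(2,0) is feasible, giving 10.
Maximum is 15 at (m,n)=(3,0).

15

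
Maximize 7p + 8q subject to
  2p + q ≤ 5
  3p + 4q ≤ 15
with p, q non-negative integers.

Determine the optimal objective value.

31

(p,q)=(1,3) is feasible, giving 31.
(p,q)=(0,3) is feasible, giving 24.
No feasible integer point exceeds 31.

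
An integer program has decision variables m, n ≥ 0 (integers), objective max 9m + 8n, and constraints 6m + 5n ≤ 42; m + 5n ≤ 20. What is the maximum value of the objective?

(m,n)=(7,0): 6·7+5·0=42≤42, 1·7+5·0=7≤20, objective 63.
(m,n)=(6,1): 6·6+5·1=41≤42, 1·6+5·1=11≤20, objective 62.
(m,n)=(5,2): 6·5+5·2=40≤42, 1·5+5·2=15≤20, objective 61.
(m,n)=(4,3): 6·4+5·3=39≤42, 1·4+5·3=19≤20, objective 60.
The best lattice point is (7,0), giving 63.

63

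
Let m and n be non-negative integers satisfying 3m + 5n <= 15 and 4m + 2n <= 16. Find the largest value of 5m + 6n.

Relaxing integrality, the LP optimum is 23.00 at (m,n) = (3.57, 0.857), which is not an integer point.
(m,n)=(3,1): 3·3+5·1=14≤15, 4·3+2·1=14≤16, objective 21.
(m,n)=(4,0): 3·4+5·0=12≤15, 4·4+2·0=16≤16, objective 20.
(m,n)=(2,1): 3·2+5·1=11≤15, 4·2+2·1=10≤16, objective 16.
(m,n)=(3,0): 3·3+5·0=9≤15, 4·3+2·0=12≤16, objective 15.
No feasible integer point exceeds 21.

21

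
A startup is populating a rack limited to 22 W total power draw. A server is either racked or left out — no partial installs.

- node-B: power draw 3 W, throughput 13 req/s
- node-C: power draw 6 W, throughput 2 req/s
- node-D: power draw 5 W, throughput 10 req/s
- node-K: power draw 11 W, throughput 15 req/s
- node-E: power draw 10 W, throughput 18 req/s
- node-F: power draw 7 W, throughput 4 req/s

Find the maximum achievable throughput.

41

Take node-B, node-D, and node-E: power draw 3 + 5 + 10 = 18 ≤ 22, throughput 13 + 10 + 18 = 41.
No other feasible combination does better.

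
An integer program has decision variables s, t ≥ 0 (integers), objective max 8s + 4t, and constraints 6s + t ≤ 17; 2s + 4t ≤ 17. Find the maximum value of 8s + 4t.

(s,t)=(2,3): 6·2+1·3=15≤17, 2·2+4·3=16≤17, objective 28.
(s,t)=(2,2): 6·2+1·2=14≤17, 2·2+4·2=12≤17, objective 24.
No feasible integer point exceeds 28.

28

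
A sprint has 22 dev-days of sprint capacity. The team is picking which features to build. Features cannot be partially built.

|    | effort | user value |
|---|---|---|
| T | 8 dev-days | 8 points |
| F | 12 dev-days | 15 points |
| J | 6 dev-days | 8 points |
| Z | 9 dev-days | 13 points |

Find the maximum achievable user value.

28

Take F and Z: effort 12 + 9 = 21 ≤ 22, user value 15 + 13 = 28.
No other feasible combination does better.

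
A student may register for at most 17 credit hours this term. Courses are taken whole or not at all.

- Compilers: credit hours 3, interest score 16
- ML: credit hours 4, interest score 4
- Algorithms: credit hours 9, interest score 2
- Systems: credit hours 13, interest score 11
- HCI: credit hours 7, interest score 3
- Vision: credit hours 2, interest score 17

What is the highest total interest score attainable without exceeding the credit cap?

Treat it as a binary knapsack problem.
Take Compilers, ML, HCI, and Vision: credit hours 3 + 4 + 7 + 2 = 16 ≤ 17, interest score 16 + 4 + 3 + 17 = 40.
No other feasible combination does better.

40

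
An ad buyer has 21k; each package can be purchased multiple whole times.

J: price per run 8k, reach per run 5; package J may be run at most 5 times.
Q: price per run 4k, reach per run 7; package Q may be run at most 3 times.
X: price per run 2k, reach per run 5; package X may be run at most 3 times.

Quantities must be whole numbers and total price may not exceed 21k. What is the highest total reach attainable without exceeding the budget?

3×Q and 3×X: price 18 ≤ 21, reach 3·7 + 3·5 = 36.
3×Q and 2×X: price 16 ≤ 21, reach 3·7 + 2·5 = 31.
Best is 36.

36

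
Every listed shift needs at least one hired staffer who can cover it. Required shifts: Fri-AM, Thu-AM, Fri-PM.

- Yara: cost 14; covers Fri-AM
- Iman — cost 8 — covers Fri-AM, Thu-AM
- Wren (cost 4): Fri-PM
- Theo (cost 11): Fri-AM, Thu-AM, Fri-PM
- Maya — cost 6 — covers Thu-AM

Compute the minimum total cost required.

Theo alone covers Fri-AM, Thu-AM, Fri-PM — every shift.
Total cost: 11.
No cover costs less than 11.

11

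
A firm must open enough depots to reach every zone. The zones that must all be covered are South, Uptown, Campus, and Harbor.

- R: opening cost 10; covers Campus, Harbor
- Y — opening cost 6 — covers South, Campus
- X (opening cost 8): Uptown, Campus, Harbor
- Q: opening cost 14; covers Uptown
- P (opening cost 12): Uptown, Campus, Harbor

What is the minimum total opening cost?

14

Choose Y and X: together they cover South, Uptown, Campus, Harbor — every zone.
Total opening cost: 6 + 8 = 14.
No cover costs less than 14.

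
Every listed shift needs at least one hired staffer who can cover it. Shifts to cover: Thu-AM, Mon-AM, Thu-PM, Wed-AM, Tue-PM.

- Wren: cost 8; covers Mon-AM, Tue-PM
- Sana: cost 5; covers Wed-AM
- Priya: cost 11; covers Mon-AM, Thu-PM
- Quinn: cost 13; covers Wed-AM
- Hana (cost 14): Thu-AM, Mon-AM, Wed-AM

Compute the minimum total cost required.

33

Choose Wren, Priya, and Hana: together they cover Thu-AM, Mon-AM, Thu-PM, Wed-AM, Tue-PM — every shift.
Total cost: 8 + 11 + 14 = 33.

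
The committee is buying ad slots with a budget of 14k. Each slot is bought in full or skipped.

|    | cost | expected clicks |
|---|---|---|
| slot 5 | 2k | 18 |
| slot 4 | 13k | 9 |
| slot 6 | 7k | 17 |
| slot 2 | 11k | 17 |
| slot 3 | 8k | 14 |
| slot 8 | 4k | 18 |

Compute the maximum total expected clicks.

53

Allowing fractional choices, the relaxed optimum would be about 54.8, but ad slots are indivisible.
slot 5 + slot 6 + slot 8: cost 2 + 7 + 4 = 13 ≤ 14, expected clicks 18 + 17 + 18 = 53.
slot 5 + slot 3 + slot 8: cost 2 + 8 + 4 = 14 ≤ 14, expected clicks 18 + 14 + 18 = 50.
Best is slot 5, slot 6, and slot 8 with total expected clicks 53.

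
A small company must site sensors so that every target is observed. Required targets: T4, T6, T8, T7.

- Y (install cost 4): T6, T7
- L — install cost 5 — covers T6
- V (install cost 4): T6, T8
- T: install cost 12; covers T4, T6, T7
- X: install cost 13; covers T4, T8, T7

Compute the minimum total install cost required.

16

The greedy cost-per-new-target heuristic would pick Y, V, and T for 20, but a cheaper cover exists.
Choose V and T: together they cover T4, T6, T8, T7 — every target.
Total install cost: 4 + 12 = 16.
No cover costs less than 16.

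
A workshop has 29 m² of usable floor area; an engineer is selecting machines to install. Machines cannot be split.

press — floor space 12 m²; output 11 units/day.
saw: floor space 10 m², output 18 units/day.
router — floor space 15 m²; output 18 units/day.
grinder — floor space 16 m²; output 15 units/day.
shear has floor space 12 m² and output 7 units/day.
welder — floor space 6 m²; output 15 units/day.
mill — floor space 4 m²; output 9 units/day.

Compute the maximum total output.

45

Take saw, router, and mill: floor space 10 + 15 + 4 = 29 ≤ 29, output 18 + 18 + 9 = 45.
No other feasible combination does better.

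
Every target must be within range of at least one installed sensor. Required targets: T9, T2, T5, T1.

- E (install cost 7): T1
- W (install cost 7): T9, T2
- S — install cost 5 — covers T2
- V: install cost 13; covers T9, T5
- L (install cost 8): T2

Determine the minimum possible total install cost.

25

Choose E, S, and V: together they cover T9, T2, T5, T1 — every target.
Total install cost: 7 + 5 + 13 = 25.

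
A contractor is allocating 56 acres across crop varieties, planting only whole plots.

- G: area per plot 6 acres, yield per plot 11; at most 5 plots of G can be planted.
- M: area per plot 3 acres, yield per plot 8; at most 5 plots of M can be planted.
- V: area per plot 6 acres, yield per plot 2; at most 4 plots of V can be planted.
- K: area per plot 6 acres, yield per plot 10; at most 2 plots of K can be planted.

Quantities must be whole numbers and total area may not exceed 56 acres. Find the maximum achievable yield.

107

M has the best ratio (8/3); taking only M gives at most 5×8 = 40 (stopped by the supply cap of 5).
Mixing does better — 5×G, 4×M, and 2×K: area 54 ≤ 56, yield 5·11 + 4·8 + 2·10 = 107.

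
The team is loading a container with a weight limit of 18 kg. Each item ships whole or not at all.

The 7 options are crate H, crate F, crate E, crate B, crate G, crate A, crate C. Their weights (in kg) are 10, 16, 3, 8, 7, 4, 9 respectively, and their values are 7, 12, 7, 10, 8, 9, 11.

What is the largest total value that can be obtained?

27

Treat it as a binary knapsack problem.
Allowing fractional choices, the relaxed optimum would be about 29.7, but items are indivisible.
crate E + crate B + crate A: weight 3 + 8 + 4 = 15 ≤ 18, value 7 + 10 + 9 = 26.
crate E + crate A + crate C: weight 3 + 4 + 9 = 16 ≤ 18, value 7 + 9 + 11 = 27.
Best is crate E, crate A, and crate C with total value 27.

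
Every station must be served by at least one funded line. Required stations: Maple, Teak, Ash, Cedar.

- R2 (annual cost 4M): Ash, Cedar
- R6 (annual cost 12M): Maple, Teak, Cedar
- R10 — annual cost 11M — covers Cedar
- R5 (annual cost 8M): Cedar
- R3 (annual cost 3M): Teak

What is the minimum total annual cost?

16

The greedy cost-per-new-station heuristic would pick R2, R3, and R6 for 19, but a cheaper cover exists.
Choose R2 and R6: together they cover Maple, Teak, Ash, Cedar — every station.
Total annual cost: 4 + 12 = 16.
No cover costs less than 16.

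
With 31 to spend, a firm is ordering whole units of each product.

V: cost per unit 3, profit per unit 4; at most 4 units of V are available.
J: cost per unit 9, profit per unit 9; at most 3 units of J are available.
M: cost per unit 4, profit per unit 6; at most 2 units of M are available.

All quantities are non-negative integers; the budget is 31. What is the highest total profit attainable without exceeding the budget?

37

This is a bounded integer knapsack.
Take 4×V, 1×J, and 2×M: cost 29 ≤ 31, profit 4·4 + 1·9 + 2·6 = 37.
M has the best ratio (6/4) and is taken to its limit of 2; remaining capacity is filled optimally with the others.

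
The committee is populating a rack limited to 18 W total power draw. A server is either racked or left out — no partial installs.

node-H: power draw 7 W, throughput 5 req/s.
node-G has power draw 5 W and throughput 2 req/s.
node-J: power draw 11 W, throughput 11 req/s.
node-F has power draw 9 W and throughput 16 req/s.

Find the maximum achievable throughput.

This is an integer program with binary decision variables.
Allowing fractional choices, the relaxed optimum would be about 25.0, but servers are indivisible.
node-F: power draw 9 ≤ 18, throughput 16.
node-G + node-F: power draw 5 + 9 = 14 ≤ 18, throughput 2 + 16 = 18.
node-H + node-F: power draw 7 + 9 = 16 ≤ 18, throughput 5 + 16 = 21.
Best is node-H and node-F with total throughput 21.

21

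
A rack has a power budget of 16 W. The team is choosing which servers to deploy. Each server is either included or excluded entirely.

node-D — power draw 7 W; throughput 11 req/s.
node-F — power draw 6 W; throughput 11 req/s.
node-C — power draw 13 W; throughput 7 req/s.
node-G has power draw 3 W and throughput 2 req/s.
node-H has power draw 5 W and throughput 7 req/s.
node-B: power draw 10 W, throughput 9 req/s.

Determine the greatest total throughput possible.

24

Allowing fractional choices, the relaxed optimum would be about 26.2, but servers are indivisible.
node-D + node-F + node-G: power draw 7 + 6 + 3 = 16 ≤ 16, throughput 11 + 11 + 2 = 24.
node-D + node-F: power draw 7 + 6 = 13 ≤ 16, throughput 11 + 11 = 22.
node-F + node-G + node-H: power draw 6 + 3 + 5 = 14 ≤ 16, throughput 11 + 2 + 7 = 20.
Best is node-D, node-F, and node-G with total throughput 24.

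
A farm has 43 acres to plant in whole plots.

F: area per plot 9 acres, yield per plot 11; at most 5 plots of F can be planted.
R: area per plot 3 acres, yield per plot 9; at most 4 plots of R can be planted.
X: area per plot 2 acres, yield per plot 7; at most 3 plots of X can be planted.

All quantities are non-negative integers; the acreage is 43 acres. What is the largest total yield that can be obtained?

3×F, 3×R, and 3×X: area 42 ≤ 43, yield 3·11 + 3·9 + 3·7 = 81.
3×F, 4×R, and 2×X: area 43 ≤ 43, yield 3·11 + 4·9 + 2·7 = 83.
Best is 83.

83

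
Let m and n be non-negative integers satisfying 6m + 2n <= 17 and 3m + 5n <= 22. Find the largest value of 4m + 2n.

12

Relaxing integrality, the LP optimum is 13.58 at (m,n) = (1.71, 3.38), which is not an integer point.
(m,n)=(2,2): 6·2+2·2=16≤17, 3·2+5·2=16≤22, objective 12.
(m,n)=(2,1): 6·2+2·1=14≤17, 3·2+5·1=11≤22, objective 10.
The best lattice point is (2,2), giving 12.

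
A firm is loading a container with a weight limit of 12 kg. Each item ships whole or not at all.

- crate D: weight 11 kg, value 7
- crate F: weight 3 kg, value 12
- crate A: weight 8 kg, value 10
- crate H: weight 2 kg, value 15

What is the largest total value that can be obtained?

27

Allowing fractional choices, the relaxed optimum would be about 35.8, but items are indivisible.
crate A + crate H: weight 8 + 2 = 10 ≤ 12, value 10 + 15 = 25.
crate F + crate A: weight 3 + 8 = 11 ≤ 12, value 12 + 10 = 22.
crate F + crate H: weight 3 + 2 = 5 ≤ 12, value 12 + 15 = 27.
Best is crate F and crate H with total value 27.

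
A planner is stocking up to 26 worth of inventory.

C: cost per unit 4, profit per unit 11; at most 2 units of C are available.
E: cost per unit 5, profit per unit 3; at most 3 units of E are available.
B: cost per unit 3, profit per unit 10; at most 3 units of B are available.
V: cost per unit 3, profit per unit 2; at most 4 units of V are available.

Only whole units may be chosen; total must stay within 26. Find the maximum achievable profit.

58

This is a bounded integer knapsack.
B has the best ratio (10/3); taking only B gives at most 3×10 = 30 (stopped by the supply cap of 3).
Mixing does better — 2×C, 3×B, and 3×V: cost 26 ≤ 26, profit 2·11 + 3·10 + 3·2 = 58.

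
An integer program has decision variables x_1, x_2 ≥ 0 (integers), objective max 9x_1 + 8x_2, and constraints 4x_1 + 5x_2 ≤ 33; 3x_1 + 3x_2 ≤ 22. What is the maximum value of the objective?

The continuous relaxation peaks at (7.33, 0) with value 66.00; rounding to a feasible lattice point costs some objective.
(x_1,x_2)=(7,0): 4·7+5·0=28≤33, 3·7+3·0=21≤22, objective 63.
(x_1,x_2)=(6,1): 4·6+5·1=29≤33, 3·6+3·1=21≤22, objective 62.
(x_1,x_2)=(6,0): 4·6+5·0=24≤33, 3·6+3·0=18≤22, objective 54.
Maximum is 63 at (x_1,x_2)=(7,0).

63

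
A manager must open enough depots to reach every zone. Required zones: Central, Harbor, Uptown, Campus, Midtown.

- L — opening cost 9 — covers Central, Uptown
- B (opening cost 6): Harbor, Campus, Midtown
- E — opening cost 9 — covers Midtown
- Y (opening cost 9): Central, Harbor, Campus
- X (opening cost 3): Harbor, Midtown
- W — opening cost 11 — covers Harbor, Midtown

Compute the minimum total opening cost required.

15

The greedy cost-per-new-zone heuristic would pick X, L, and B for 18, but a cheaper cover exists.
Choose L and B: together they cover Central, Harbor, Uptown, Campus, Midtown — every zone.
Total opening cost: 9 + 6 = 15.
No cover costs less than 15.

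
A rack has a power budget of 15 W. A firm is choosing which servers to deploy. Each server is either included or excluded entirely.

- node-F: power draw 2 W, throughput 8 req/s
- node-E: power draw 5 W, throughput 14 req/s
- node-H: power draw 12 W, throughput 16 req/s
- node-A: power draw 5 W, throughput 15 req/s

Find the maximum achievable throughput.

Allowing fractional choices, the relaxed optimum would be about 41.0, but servers are indivisible.
node-F + node-H: power draw 2 + 12 = 14 ≤ 15, throughput 8 + 16 = 24.
node-F + node-E + node-A: power draw 2 + 5 + 5 = 12 ≤ 15, throughput 8 + 14 + 15 = 37.
node-E + node-A: power draw 5 + 5 = 10 ≤ 15, throughput 14 + 15 = 29.
Best is node-F, node-E, and node-A with total throughput 37.

37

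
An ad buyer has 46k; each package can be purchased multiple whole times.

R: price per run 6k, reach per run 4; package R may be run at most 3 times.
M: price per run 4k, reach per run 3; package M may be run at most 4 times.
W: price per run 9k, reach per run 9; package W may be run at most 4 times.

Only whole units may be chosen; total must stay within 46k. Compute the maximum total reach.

2×M and 4×W: price 44 ≤ 46, reach 2·3 + 4·9 = 42.
1×R, 1×M, and 4×W: price 46 ≤ 46, reach 1·4 + 1·3 + 4·9 = 43.
Best is 43.

43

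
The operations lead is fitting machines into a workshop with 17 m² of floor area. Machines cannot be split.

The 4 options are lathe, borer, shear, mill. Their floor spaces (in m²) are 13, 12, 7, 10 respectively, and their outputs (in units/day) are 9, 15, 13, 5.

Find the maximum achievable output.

Take shear and mill: floor space 7 + 10 = 17 ≤ 17, output 13 + 5 = 18.
No other feasible combination does better.

18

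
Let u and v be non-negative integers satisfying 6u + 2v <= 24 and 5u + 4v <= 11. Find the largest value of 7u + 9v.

Relaxing integrality, the LP optimum is 24.75 at (u,v) = (0, 2.75), which is not an integer point.
(u,v)=(0,2): 6·0+2·2=4≤24, 5·0+4·2=8≤11, objective 18.
(u,v)=(1,1): 6·1+2·1=8≤24, 5·1+4·1=9≤11, objective 16.
(u,v)=(0,1): 6·0+2·1=2≤24, 5·0+4·1=4≤11, objective 9.
Maximum is 18 at (u,v)=(0,2).

18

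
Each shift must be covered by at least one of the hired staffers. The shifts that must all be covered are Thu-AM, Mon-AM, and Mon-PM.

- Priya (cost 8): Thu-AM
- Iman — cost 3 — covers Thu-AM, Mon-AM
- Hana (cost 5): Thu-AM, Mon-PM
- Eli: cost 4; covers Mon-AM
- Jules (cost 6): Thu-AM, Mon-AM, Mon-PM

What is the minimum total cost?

6

This is an integer covering problem.
The greedy cost-per-new-shift heuristic would pick Iman and Hana for 8, but a cheaper cover exists.
Jules alone covers Thu-AM, Mon-AM, Mon-PM — every shift.
Total cost: 6.
No cover costs less than 6.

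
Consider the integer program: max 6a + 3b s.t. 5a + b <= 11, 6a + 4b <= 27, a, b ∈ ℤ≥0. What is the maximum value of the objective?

21

(a,b)=(1,5): 5·1+1·5=10≤11, 6·1+4·5=26≤27, objective 21.
(a,b)=(1,4): 5·1+1·4=9≤11, 6·1+4·4=22≤27, objective 18.
(a,b)=(0,6): 5·0+1·6=6≤11, 6·0+4·6=24≤27, objective 18.
(a,b)=(0,5): 5·0+1·5=5≤11, 6·0+4·5=20≤27, objective 15.
The best lattice point is (1,5), giving 21.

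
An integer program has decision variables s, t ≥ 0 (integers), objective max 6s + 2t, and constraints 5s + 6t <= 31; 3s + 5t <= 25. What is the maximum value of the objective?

(s,t)=(6,0): 5·6+6·0=30≤31, 3·6+5·0=18≤25, objective 36.
(s,t)=(5,1): 5·5+6·1=31≤31, 3·5+5·1=20≤25, objective 32.
(s,t)=(5,0): 5·5+6·0=25≤31, 3·5+5·0=15≤25, objective 30.
Maximum is 36 at (s,t)=(6,0).

36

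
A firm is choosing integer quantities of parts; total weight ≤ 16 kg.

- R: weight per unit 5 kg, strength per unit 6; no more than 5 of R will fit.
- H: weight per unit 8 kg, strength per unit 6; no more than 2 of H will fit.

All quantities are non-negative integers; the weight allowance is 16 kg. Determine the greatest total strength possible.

Take 3×R: weight 15 ≤ 16, strength 3·6 = 18.
No other integer combination yields more.

18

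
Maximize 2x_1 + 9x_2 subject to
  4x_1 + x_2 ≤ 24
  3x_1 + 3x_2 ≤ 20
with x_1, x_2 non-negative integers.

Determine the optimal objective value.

The continuous relaxation peaks at (0, 6.67) with value 60.00; rounding to a feasible lattice point costs some objective.
(x_1,x_2)=(0,6): 4·0+1·6=6≤24, 3·0+3·6=18≤20, objective 54.
(x_1,x_2)=(1,5): 4·1+1·5=9≤24, 3·1+3·5=18≤20, objective 47.
(x_1,x_2)=(0,5): 4·0+1·5=5≤24, 3·0+3·5=15≤20, objective 45.
Maximum is 54 at (x_1,x_2)=(0,6).

54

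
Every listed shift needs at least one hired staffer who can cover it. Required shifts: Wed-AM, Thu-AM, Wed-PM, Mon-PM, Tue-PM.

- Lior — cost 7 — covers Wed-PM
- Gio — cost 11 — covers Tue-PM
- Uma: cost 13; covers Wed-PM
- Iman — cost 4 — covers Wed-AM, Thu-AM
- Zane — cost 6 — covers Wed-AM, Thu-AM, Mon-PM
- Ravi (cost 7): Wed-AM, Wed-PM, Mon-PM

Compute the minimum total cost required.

Choose Gio, Iman, and Ravi: together they cover Wed-AM, Thu-AM, Wed-PM, Mon-PM, Tue-PM — every shift.
Total cost: 11 + 4 + 7 = 22.
No cover costs less than 22.

22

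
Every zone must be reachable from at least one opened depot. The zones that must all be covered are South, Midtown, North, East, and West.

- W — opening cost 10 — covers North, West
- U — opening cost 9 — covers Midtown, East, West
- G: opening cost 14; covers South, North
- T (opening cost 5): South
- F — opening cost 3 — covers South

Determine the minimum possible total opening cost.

22

This is a weighted set-cover instance.
Choose W, U, and F: together they cover South, Midtown, North, East, West — every zone.
Total opening cost: 10 + 9 + 3 = 22.
No cover costs less than 22.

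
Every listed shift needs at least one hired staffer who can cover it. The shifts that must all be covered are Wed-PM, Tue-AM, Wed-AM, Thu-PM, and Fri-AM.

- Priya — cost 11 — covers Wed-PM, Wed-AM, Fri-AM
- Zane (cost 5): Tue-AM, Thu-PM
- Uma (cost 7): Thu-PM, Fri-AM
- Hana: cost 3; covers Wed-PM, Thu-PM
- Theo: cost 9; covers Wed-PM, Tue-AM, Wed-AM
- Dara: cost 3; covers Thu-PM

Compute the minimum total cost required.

16

The greedy cost-per-new-shift heuristic would pick Hana, Theo, and Uma for 19, but a cheaper cover exists.
Choose Priya and Zane: together they cover Wed-PM, Tue-AM, Wed-AM, Thu-PM, Fri-AM — every shift.
Total cost: 11 + 5 = 16.
No cover costs less than 16.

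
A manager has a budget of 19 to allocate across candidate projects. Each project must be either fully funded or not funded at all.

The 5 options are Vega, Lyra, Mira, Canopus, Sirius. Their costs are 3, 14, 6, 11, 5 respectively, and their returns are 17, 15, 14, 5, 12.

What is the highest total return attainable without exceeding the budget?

43

Take Vega, Mira, and Sirius: cost 3 + 6 + 5 = 14 ≤ 19, return 17 + 14 + 12 = 43.
No other feasible combination does better.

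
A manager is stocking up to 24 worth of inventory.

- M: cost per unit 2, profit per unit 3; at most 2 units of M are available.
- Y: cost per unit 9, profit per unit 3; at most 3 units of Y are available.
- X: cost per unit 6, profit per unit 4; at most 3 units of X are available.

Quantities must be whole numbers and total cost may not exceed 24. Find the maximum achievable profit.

M has the best ratio (3/2); taking only M gives at most 2×3 = 6 (stopped by the supply cap of 2).
Mixing does better — 2×M and 3×X: cost 22 ≤ 24, profit 2·3 + 3·4 = 18.

18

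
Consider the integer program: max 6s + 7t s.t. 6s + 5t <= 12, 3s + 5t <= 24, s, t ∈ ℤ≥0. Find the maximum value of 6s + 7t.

(s,t)=(0,2) is feasible, giving 14.
(s,t)=(1,1) is feasible, giving 13.
(s,t)=(0,1) is feasible, giving 7.
Maximum is 14 at (s,t)=(0,2).

14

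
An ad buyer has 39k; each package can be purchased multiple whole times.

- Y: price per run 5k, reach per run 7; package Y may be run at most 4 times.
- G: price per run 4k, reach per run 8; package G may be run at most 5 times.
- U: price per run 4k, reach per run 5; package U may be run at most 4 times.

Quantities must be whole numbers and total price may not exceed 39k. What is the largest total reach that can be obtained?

66

This is a bounded integer knapsack.
3×Y, 5×G, and 1×U: price 39 ≤ 39, reach 3·7 + 5·8 + 1·5 = 66.
2×Y, 5×G, and 2×U: price 38 ≤ 39, reach 2·7 + 5·8 + 2·5 = 64.
Best is 66.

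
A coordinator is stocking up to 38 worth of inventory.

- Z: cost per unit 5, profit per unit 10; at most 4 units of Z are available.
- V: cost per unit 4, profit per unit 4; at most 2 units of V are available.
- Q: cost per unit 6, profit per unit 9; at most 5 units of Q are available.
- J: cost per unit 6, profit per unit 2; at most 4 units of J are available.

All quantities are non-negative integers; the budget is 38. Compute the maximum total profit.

Take 4×Z and 3×Q: cost 38 ≤ 38, profit 4·10 + 3·9 = 67.
Z has the best ratio (10/5) and is taken to its limit of 4; remaining capacity is filled optimally with the others.

67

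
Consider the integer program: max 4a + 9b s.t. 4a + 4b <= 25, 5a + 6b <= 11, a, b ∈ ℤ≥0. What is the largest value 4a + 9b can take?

13

Relaxing integrality, the LP optimum is 16.50 at (a,b) = (0, 1.83), which is not an integer point.
(a,b)=(1,1): 4·1+4·1=8≤25, 5·1+6·1=11≤11, objective 13.
(a,b)=(0,1): 4·0+4·1=4≤25, 5·0+6·1=6≤11, objective 9.
(a,b)=(2,0): 4·2+4·0=8≤25, 5·2+6·0=10≤11, objective 8.
Maximum is 13 at (a,b)=(1,1).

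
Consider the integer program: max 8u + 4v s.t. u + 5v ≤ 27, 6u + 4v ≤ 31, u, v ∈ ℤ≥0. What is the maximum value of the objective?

The continuous relaxation peaks at (5.17, 0) with value 41.33; rounding to a feasible lattice point costs some objective.
(u,v)=(5,0): 1·5+5·0=5≤27, 6·5+4·0=30≤31, objective 40.
(u,v)=(4,1): 1·4+5·1=9≤27, 6·4+4·1=28≤31, objective 36.
(u,v)=(4,0): 1·4+5·0=4≤27, 6·4+4·0=24≤31, objective 32.
No feasible integer point exceeds 40.

40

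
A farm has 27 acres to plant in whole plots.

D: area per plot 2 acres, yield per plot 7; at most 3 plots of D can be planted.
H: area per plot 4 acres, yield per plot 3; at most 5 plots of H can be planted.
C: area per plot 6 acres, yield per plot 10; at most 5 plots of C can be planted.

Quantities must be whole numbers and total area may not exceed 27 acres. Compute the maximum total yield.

51

D has the best ratio (7/2); taking only D gives at most 3×7 = 21 (stopped by the supply cap of 3).
Mixing does better — 3×D and 3×C: area 24 ≤ 27, yield 3·7 + 3·10 = 51.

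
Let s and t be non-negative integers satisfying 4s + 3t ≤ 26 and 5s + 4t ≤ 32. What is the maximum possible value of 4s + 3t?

Relaxing integrality, the LP optimum is 25.60 at (s,t) = (6.4, 0), which is not an integer point.
(s,t)=(4,3): 4·4+3·3=25≤26, 5·4+4·3=32≤32, objective 25.
(s,t)=(3,4): 4·3+3·4=24≤26, 5·3+4·4=31≤32, objective 24.
The best lattice point is (4,3), giving 25.

25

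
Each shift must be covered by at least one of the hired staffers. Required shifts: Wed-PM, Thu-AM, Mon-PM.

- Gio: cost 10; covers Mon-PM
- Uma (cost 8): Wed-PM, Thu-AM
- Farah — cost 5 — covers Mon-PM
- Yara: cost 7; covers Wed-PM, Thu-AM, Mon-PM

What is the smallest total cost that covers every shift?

Yara alone covers Wed-PM, Thu-AM, Mon-PM — every shift.
Total cost: 7.

7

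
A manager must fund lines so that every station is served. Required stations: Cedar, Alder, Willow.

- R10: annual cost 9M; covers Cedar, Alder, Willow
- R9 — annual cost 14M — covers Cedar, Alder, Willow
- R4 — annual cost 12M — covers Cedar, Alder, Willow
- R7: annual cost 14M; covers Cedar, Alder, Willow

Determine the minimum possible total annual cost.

9

R10 alone covers Cedar, Alder, Willow — every station.
Total annual cost: 9.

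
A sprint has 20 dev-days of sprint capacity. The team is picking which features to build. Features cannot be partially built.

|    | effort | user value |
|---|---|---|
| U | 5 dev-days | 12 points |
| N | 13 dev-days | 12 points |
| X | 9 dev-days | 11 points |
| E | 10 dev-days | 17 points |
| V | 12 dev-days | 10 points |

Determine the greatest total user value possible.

This is a 0-1 knapsack instance.
Take U and E: effort 5 + 10 = 15 ≤ 20, user value 12 + 17 = 29.
No other feasible combination does better.

29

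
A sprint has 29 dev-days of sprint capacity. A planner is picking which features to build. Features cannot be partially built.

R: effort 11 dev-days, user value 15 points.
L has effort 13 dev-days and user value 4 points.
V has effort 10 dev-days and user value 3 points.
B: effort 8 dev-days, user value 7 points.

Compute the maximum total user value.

25

This is a 0-1 knapsack instance.
R + B: effort 11 + 8 = 19 ≤ 29, user value 15 + 7 = 22.
R + V + B: effort 11 + 10 + 8 = 29 ≤ 29, user value 15 + 3 + 7 = 25.
Best is R, V, and B with total user value 25.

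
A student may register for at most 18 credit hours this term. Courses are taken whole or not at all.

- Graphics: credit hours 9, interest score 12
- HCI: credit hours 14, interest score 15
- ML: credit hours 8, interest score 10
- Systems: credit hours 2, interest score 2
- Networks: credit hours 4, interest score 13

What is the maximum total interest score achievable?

28

This is an integer program with binary decision variables.
Take HCI and Networks: credit hours 14 + 4 = 18 ≤ 18, interest score 15 + 13 = 28.
No other feasible combination does better.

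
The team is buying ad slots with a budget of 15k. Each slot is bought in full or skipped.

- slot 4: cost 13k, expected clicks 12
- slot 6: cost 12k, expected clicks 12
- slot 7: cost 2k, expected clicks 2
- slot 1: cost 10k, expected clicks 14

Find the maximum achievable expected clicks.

16

Allowing fractional choices, the relaxed optimum would be about 19.0, but ad slots are indivisible.
slot 7 + slot 1: cost 2 + 10 = 12 ≤ 15, expected clicks 2 + 14 = 16.
slot 1: cost 10 ≤ 15, expected clicks 14.
slot 6 + slot 7: cost 12 + 2 = 14 ≤ 15, expected clicks 12 + 2 = 14.
Best is slot 7 and slot 1 with total expected clicks 16.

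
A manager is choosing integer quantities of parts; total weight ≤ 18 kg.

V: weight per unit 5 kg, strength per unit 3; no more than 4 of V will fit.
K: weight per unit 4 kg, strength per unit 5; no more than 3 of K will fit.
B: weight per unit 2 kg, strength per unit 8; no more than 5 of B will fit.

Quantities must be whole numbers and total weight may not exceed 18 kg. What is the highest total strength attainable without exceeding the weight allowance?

B has the best ratio (8/2); taking only B gives at most 5×8 = 40 (stopped by the supply cap of 5).
Mixing does better — 2×K and 5×B: weight 18 ≤ 18, strength 2·5 + 5·8 = 50.

50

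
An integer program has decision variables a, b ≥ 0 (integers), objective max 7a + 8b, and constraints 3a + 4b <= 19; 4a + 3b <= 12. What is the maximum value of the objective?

(a,b)=(0,4): 3·0+4·4=16≤19, 4·0+3·4=12≤12, objective 32.
(a,b)=(0,3): 3·0+4·3=12≤19, 4·0+3·3=9≤12, objective 24.
The best lattice point is (0,4), giving 32.

32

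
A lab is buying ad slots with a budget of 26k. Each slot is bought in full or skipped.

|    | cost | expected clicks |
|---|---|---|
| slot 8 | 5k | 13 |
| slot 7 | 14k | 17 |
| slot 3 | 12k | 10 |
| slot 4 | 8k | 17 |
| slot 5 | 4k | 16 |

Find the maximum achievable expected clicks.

50

Treat it as a binary knapsack problem.
slot 8 + slot 4 + slot 5: cost 5 + 8 + 4 = 17 ≤ 26, expected clicks 13 + 17 + 16 = 46.
slot 7 + slot 4 + slot 5: cost 14 + 8 + 4 = 26 ≤ 26, expected clicks 17 + 17 + 16 = 50.
slot 8 + slot 7 + slot 5: cost 5 + 14 + 4 = 23 ≤ 26, expected clicks 13 + 17 + 16 = 46.
Best is slot 7, slot 4, and slot 5 with total expected clicks 50.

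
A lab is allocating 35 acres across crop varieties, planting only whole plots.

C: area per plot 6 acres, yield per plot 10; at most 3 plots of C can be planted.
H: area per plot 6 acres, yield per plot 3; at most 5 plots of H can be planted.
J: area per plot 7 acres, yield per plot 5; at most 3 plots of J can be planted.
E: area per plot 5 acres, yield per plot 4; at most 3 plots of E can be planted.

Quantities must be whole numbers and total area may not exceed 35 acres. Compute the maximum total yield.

43

3×C, 1×J, and 2×E: area 35 ≤ 35, yield 3·10 + 1·5 + 2·4 = 43.
3×C and 3×E: area 33 ≤ 35, yield 3·10 + 3·4 = 42.
Best is 43.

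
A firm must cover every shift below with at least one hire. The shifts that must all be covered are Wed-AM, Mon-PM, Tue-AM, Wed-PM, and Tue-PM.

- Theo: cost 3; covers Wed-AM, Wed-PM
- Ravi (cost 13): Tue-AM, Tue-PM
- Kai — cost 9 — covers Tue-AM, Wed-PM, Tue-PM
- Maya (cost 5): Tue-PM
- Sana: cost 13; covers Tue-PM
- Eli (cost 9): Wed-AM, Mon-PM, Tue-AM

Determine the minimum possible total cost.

17

The greedy cost-per-new-shift heuristic would pick Theo, Kai, and Eli for 21, but a cheaper cover exists.
Choose Theo, Maya, and Eli: together they cover Wed-AM, Mon-PM, Tue-AM, Wed-PM, Tue-PM — every shift.
Total cost: 3 + 5 + 9 = 17.
No cover costs less than 17.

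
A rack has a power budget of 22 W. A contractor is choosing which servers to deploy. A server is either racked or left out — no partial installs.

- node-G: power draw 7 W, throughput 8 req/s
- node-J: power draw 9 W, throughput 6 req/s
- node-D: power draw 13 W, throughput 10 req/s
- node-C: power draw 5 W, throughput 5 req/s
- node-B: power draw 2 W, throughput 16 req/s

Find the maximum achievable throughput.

34

This is an integer program with binary decision variables.
node-G + node-D + node-B: power draw 7 + 13 + 2 = 22 ≤ 22, throughput 8 + 10 + 16 = 34.
node-G + node-J + node-B: power draw 7 + 9 + 2 = 18 ≤ 22, throughput 8 + 6 + 16 = 30.
node-D + node-C + node-B: power draw 13 + 5 + 2 = 20 ≤ 22, throughput 10 + 5 + 16 = 31.
Best is node-G, node-D, and node-B with total throughput 34.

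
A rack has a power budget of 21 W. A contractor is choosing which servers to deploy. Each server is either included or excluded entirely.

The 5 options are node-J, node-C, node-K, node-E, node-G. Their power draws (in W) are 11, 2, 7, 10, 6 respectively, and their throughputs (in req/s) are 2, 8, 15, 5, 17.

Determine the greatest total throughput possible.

node-C + node-E + node-G: power draw 2 + 10 + 6 = 18 ≤ 21, throughput 8 + 5 + 17 = 30.
node-K + node-G: power draw 7 + 6 = 13 ≤ 21, throughput 15 + 17 = 32.
node-C + node-K + node-G: power draw 2 + 7 + 6 = 15 ≤ 21, throughput 8 + 15 + 17 = 40.
Best is node-C, node-K, and node-G with total throughput 40.

40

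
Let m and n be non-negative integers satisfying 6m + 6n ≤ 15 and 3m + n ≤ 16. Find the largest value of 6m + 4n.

12

The continuous relaxation peaks at (2.5, 0) with value 15.00; rounding to a feasible lattice point costs some objective.
(m,n)=(2,0): 6·2+6·0=12≤15, 3·2+1·0=6≤16, objective 12.
(m,n)=(1,1): 6·1+6·1=12≤15, 3·1+1·1=4≤16, objective 10.
(m,n)=(1,0): 6·1+6·0=6≤15, 3·1+1·0=3≤16, objective 6.
Maximum is 12 at (m,n)=(2,0).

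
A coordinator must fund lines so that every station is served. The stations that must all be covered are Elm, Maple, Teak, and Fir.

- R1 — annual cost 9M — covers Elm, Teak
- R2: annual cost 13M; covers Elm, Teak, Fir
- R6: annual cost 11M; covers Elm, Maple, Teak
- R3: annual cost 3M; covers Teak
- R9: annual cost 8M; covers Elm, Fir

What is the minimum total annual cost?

The greedy cost-per-new-station heuristic would pick R3, R9, and R6 for 22, but a cheaper cover exists.
Choose R6 and R9: together they cover Elm, Maple, Teak, Fir — every station.
Total annual cost: 11 + 8 = 19.
No cover costs less than 19.

19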